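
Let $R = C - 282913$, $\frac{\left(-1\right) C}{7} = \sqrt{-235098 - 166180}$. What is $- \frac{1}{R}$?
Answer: $\frac{282913}{80059428191} - \frac{7 i \sqrt{401278}}{80059428191} \approx 3.5338 \cdot 10^{-6} - 5.5387 \cdot 10^{-8} i$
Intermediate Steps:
$C = - 7 i \sqrt{401278}$ ($C = - 7 \sqrt{-235098 - 166180} = - 7 \sqrt{-401278} = - 7 i \sqrt{401278} \approx - 4434.3 i$)
$R = -282913 - 7 i \sqrt{401278}$ ($R = - 7 i \sqrt{401278} - 282913 = -282913 - 7 i \sqrt{401278} \approx -2.8291 \cdot 10^{5} - 4434.3 i$)
$- \frac{1}{R} = - \frac{1}{-282913 - 7 i \sqrt{401278}}$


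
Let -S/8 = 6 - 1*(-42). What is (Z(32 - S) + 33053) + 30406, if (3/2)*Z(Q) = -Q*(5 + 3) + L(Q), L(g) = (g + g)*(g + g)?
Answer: 522723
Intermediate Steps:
S = -384 (S = -8*(6 - 1*(-42)) = -8*(6 + 42) = -8*48 = -384)
L(g) = 4*g² (L(g) = (2*g)*(2*g) = 4*g²)
Z(Q) = -16*Q/3 + 8*Q²/3 (Z(Q) = 2*(-Q*(5 + 3) + 4*Q²)/3 = 2*(-Q*8 + 4*Q²)/3 = 2*(-8*Q + 4*Q²)/3 = -16*Q/3 + 8*Q²/3)
(Z(32 - S) + 33053) + 30406 = (8*(32 - 1*(-384))*(-2 + (32 - 1*(-384)))/3 + 33053) + 30406 = (8*(32 + 384)*(-2 + (32 + 384))/3 + 33053) + 30406 = ((8/3)*416*(-2 + 416) + 33053) + 30406 = ((8/3)*416*414 + 33053) + 30406 = (459264 + 33053) + 30406 = 492317 + 30406 = 522723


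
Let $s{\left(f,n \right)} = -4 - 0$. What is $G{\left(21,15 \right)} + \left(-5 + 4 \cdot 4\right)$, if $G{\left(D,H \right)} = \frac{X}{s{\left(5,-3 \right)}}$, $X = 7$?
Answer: $\frac{37}{4} \approx 9.25$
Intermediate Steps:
$s{\left(f,n \right)} = -4$ ($s{\left(f,n \right)} = -4 + 0 = -4$)
$G{\left(D,H \right)} = - \frac{7}{4}$ ($G{\left(D,H \right)} = \frac{7}{-4} = 7 \left(- \frac{1}{4}\right) = - \frac{7}{4}$)
$G{\left(21,15 \right)} + \left(-5 + 4 \cdot 4\right) = - \frac{7}{4} + \left(-5 + 4 \cdot 4\right) = - \frac{7}{4} + \left(-5 + 16\right) = - \frac{7}{4} + 11 = \frac{37}{4}$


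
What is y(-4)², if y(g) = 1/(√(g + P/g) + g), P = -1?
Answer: 4/(8 - I*√15)² ≈ 0.031405 + 0.039717*I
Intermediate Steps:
y(g) = 1/(g + √(g - 1/g)) (y(g) = 1/(√(g - 1/g) + g) = 1/(g + √(g - 1/g)))
y(-4)² = (1/(-4 + √(-4 - 1/(-4))))² = (1/(-4 + √(-4 - 1*(-¼))))² = (1/(-4 + √(-4 + ¼)))² = (1/(-4 + √(-15/4)))² = (1/(-4 + I*√15/2))² = (-4 + I*√15/2)⁻²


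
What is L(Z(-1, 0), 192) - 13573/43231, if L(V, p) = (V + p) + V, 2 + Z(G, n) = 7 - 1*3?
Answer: 8459703/43231 ≈ 195.69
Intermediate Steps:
Z(G, n) = 2 (Z(G, n) = -2 + (7 - 1*3) = -2 + (7 - 3) = -2 + 4 = 2)
L(V, p) = p + 2*V
L(Z(-1, 0), 192) - 13573/43231 = (192 + 2*2) - 13573/43231 = (192 + 4) - 13573/43231 = 196 - 1*13573/43231 = 196 - 13573/43231 = 8459703/43231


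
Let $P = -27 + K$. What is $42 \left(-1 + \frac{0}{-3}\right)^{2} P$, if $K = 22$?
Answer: $-210$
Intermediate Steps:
$P = -5$ ($P = -27 + 22 = -5$)
$42 \left(-1 + \frac{0}{-3}\right)^{2} P = 42 \left(-1 + \frac{0}{-3}\right)^{2} \left(-5\right) = 42 \left(-1 + 0 \left(- \frac{1}{3}\right)\right)^{2} \left(-5\right) = 42 \left(-1 + 0\right)^{2} \left(-5\right) = 42 \left(-1\right)^{2} \left(-5\right) = 42 \cdot 1 \left(-5\right) = 42 \left(-5\right) = -210$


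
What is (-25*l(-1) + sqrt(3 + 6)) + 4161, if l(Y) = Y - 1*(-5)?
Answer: 4064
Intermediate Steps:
l(Y) = 5 + Y (l(Y) = Y + 5 = 5 + Y)
(-25*l(-1) + sqrt(3 + 6)) + 4161 = (-25*(5 - 1) + sqrt(3 + 6)) + 4161 = (-25*4 + sqrt(9)) + 4161 = (-100 + 3) + 4161 = -97 + 4161 = 4064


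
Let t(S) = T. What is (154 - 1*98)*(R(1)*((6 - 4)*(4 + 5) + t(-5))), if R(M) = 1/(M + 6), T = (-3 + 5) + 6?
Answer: 208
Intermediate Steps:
T = 8 (T = 2 + 6 = 8)
R(M) = 1/(6 + M)
t(S) = 8
(154 - 1*98)*(R(1)*((6 - 4)*(4 + 5) + t(-5))) = (154 - 1*98)*(((6 - 4)*(4 + 5) + 8)/(6 + 1)) = (154 - 98)*((2*9 + 8)/7) = 56*((18 + 8)/7) = 56*((1/7)*26) = 56*(26/7) = 208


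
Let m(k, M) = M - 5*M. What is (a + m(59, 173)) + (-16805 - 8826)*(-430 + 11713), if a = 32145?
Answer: -289163120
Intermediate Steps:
m(k, M) = -4*M
(a + m(59, 173)) + (-16805 - 8826)*(-430 + 11713) = (32145 - 4*173) + (-16805 - 8826)*(-430 + 11713) = (32145 - 692) - 25631*11283 = 31453 - 289194573 = -289163120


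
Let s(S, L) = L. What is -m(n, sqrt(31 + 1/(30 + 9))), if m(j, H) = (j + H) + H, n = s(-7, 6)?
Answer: -6 - 22*sqrt(390)/39 ≈ -17.140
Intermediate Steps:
n = 6
m(j, H) = j + 2*H (m(j, H) = (H + j) + H = j + 2*H)
-m(n, sqrt(31 + 1/(30 + 9))) = -(6 + 2*sqrt(31 + 1/(30 + 9))) = -(6 + 2*sqrt(31 + 1/39)) = -(6 + 2*sqrt(1210/39)) = -(6 + 2*(11*sqrt(390)/39)) = -(6 + 22*sqrt(390)/39) = -6 - 22*sqrt(390)/39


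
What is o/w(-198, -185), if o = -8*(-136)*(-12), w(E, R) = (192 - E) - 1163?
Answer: 13056/773 ≈ 16.890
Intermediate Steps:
w(E, R) = -971 - E
o = -13056 (o = 1088*(-12) = -13056)
o/w(-198, -185) = -13056/(-971 - 1*(-198)) = -13056/(-971 + 198) = -13056/(-773) = -13056*(-1/773) = 13056/773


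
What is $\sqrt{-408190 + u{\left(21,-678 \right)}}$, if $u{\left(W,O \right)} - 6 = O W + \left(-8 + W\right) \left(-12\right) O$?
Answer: $i \sqrt{316654} \approx 562.72 i$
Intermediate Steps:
$u{\left(W,O \right)} = 6 + O W + O \left(96 - 12 W\right)$ ($u{\left(W,O \right)} = 6 + \left(O W + \left(-8 + W\right) \left(-12\right) O\right) = 6 + \left(O W + \left(96 - 12 W\right) O\right) = 6 + \left(O W + O \left(96 - 12 W\right)\right) = 6 + O W + O \left(96 - 12 W\right)$)
$\sqrt{-408190 + u{\left(21,-678 \right)}} = \sqrt{-408190 + \left(6 + 96 \left(-678\right) - \left(-7458\right) 21\right)} = \sqrt{-408190 + \left(6 - 65088 + 156618\right)} = \sqrt{-408190 + 91536} = \sqrt{-316654} = i \sqrt{316654}$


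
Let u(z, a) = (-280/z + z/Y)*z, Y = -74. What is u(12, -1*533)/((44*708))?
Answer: -652/72039 ≈ -0.0090507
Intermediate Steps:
u(z, a) = z*(-280/z - z/74) (u(z, a) = (-280/z + z/(-74))*z = (-280/z + z*(-1/74))*z = (-280/z - z/74)*z = z*(-280/z - z/74))
u(12, -1*533)/((44*708)) = (-280 - 1/74*12²)/((44*708)) = (-280 - 1/74*144)/31152 = (-280 - 72/37)*(1/31152) = -10432/37*1/31152 = -652/72039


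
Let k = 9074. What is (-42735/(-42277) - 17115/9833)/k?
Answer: -11667600/145082699609 ≈ -8.0420e-5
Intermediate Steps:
(-42735/(-42277) - 17115/9833)/k = (-42735/(-42277) - 17115/9833)/9074 = (-42735*(-1/42277) - 17115*1/9833)*(1/9074) = (42735/42277 - 17115/9833)*(1/9074) = -303357600/415709741*1/9074 = -11667600/145082699609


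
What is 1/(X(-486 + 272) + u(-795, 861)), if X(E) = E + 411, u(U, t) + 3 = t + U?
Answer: 1/260 ≈ 0.0038462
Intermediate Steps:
u(U, t) = -3 + U + t (u(U, t) = -3 + (t + U) = -3 + (U + t) = -3 + U + t)
X(E) = 411 + E
1/(X(-486 + 272) + u(-795, 861)) = 1/((411 + (-486 + 272)) + (-3 - 795 + 861)) = 1/((411 - 214) + 63) = 1/(197 + 63) = 1/260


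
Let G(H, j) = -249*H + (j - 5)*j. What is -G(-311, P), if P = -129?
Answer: -94725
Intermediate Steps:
G(H, j) = -249*H + j*(-5 + j) (G(H, j) = -249*H + (-5 + j)*j = -249*H + j*(-5 + j))
-G(-311, P) = -((-129)² - 249*(-311) - 5*(-129)) = -(16641 + 77439 + 645) = -1*94725 = -94725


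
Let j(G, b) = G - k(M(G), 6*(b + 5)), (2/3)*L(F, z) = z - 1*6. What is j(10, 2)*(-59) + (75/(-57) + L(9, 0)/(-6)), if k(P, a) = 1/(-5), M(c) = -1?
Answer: -114307/190 ≈ -601.62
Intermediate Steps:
k(P, a) = -⅕
L(F, z) = -9 + 3*z/2 (L(F, z) = 3*(z - 1*6)/2 = 3*(z - 6)/2 = 3*(-6 + z)/2 = -9 + 3*z/2)
j(G, b) = ⅕ + G (j(G, b) = G - 1*(-⅕) = G + ⅕ = ⅕ + G)
j(10, 2)*(-59) + (75/(-57) + L(9, 0)/(-6)) = (⅕ + 10)*(-59) + (75/(-57) + (-9 + (3/2)*0)/(-6)) = (51/5)*(-59) + (75*(-1/57) + (-9 + 0)*(-⅙)) = -3009/5 + (-25/19 - 9*(-⅙)) = -3009/5 + (-25/19 + 3/2) = -3009/5 + 7/38 = -114307/190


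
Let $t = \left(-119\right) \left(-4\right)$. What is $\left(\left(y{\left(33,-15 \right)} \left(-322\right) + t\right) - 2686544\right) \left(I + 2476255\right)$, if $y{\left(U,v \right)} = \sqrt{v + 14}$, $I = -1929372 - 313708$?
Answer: $-626323905900 - 75082350 i \approx -6.2632 \cdot 10^{11} - 7.5082 \cdot 10^{7} i$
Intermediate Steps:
$I = -2243080$ ($I = -1929372 - 313708 = -2243080$)
$y{\left(U,v \right)} = \sqrt{14 + v}$
$t = 476$
$\left(\left(y{\left(33,-15 \right)} \left(-322\right) + t\right) - 2686544\right) \left(I + 2476255\right) = \left(\left(\sqrt{14 - 15} \left(-322\right) + 476\right) - 2686544\right) \left(-2243080 + 2476255\right) = \left(\left(\sqrt{-1} \left(-322\right) + 476\right) - 2686544\right) 233175 = \left(\left(i \left(-322\right) + 476\right) - 2686544\right) 233175 = \left(\left(- 322 i + 476\right) - 2686544\right) 233175 = \left(\left(476 - 322 i\right) - 2686544\right) 233175 = \left(-2686068 - 322 i\right) 233175 = -626323905900 - 75082350 i$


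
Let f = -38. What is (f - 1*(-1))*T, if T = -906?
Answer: 33522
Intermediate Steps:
(f - 1*(-1))*T = (-38 - 1*(-1))*(-906) = (-38 + 1)*(-906) = -37*(-906) = 33522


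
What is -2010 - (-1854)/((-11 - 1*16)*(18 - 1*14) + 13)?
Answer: -192804/95 ≈ -2029.5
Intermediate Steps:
-2010 - (-1854)/((-11 - 1*16)*(18 - 1*14) + 13) = -2010 - (-1854)/((-11 - 16)*(18 - 14) + 13) = -2010 - (-1854)/(-27*4 + 13) = -2010 - (-1854)/(-108 + 13) = -2010 - (-1854)/(-95) = -2010 - (-1854)*(-1)/95 = -2010 - 1*1854/95 = -2010 - 1854/95 = -192804/95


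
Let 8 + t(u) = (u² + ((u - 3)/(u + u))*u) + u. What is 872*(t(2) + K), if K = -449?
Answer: -393708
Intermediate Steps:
t(u) = -19/2 + u² + 3*u/2 (t(u) = -8 + ((u² + ((u - 3)/(u + u))*u) + u) = -8 + ((u² + ((-3 + u)/((2*u)))*u) + u) = -8 + ((u² + ((-3 + u)*(1/(2*u)))*u) + u) = -8 + ((u² + ((-3 + u)/(2*u))*u) + u) = -8 + ((u² + (-3/2 + u/2)) + u) = -8 + ((-3/2 + u² + u/2) + u) = -8 + (-3/2 + u² + 3*u/2) = -19/2 + u² + 3*u/2)
872*(t(2) + K) = 872*((-19/2 + 2² + (3/2)*2) - 449) = 872*((-19/2 + 4 + 3) - 449) = 872*(-5/2 - 449) = 872*(-903/2) = -393708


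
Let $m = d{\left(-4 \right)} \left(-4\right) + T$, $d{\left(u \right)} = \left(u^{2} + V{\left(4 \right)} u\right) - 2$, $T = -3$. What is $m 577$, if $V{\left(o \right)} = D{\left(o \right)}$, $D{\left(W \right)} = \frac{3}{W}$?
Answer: $-27119$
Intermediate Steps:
$V{\left(o \right)} = \frac{3}{o}$
$d{\left(u \right)} = -2 + u^{2} + \frac{3 u}{4}$ ($d{\left(u \right)} = \left(u^{2} + \frac{3}{4} u\right) - 2 = \left(u^{2} + 3 \cdot \frac{1}{4} u\right) - 2 = \left(u^{2} + \frac{3 u}{4}\right) - 2 = -2 + u^{2} + \frac{3 u}{4}$)
$m = -47$ ($m = \left(-2 + \left(-4\right)^{2} + \frac{3}{4} \left(-4\right)\right) \left(-4\right) - 3 = \left(-2 + 16 - 3\right) \left(-4\right) - 3 = 11 \left(-4\right) - 3 = -44 - 3 = -47$)
$m 577 = \left(-47\right) 577 = -27119$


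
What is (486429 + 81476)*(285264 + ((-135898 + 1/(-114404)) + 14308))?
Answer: 10633998576331975/114404 ≈ 9.2951e+10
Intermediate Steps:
(486429 + 81476)*(285264 + ((-135898 + 1/(-114404)) + 14308)) = 567905*(285264 + ((-135898 - 1/114404) + 14308)) = 567905*(285264 + (-15547274793/114404 + 14308)) = 567905*(285264 - 13910382361/114404) = 567905*(18724960295/114404) = 10633998576331975/114404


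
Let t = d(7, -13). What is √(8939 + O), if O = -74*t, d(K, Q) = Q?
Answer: √9901 ≈ 99.504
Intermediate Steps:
t = -13
O = 962 (O = -74*(-13) = 962)
√(8939 + O) = √(8939 + 962) = √9901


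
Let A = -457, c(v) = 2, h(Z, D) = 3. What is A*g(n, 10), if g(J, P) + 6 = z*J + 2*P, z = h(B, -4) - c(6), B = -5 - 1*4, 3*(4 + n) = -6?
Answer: -3656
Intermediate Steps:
n = -6 (n = -4 + (⅓)*(-6) = -4 - 2 = -6)
B = -9 (B = -5 - 4 = -9)
z = 1 (z = 3 - 1*2 = 3 - 2 = 1)
g(J, P) = -6 + J + 2*P (g(J, P) = -6 + (1*J + 2*P) = -6 + (J + 2*P) = -6 + J + 2*P)
A*g(n, 10) = -457*(-6 - 6 + 2*10) = -457*(-6 - 6 + 20) = -457*8 = -3656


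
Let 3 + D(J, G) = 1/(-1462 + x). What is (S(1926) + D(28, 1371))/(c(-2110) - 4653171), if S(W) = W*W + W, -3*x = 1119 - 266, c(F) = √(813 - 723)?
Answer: -10052927444453802/12603869984515121 - 6481339786*√10/12603869984515121 ≈ -0.79761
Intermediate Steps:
c(F) = 3*√10 (c(F) = √90 = 3*√10)
x = -853/3 (x = -(1119 - 266)/3 = -⅓*853 = -853/3 ≈ -284.33)
S(W) = W + W² (S(W) = W² + W = W + W²)
D(J, G) = -15720/5239 (D(J, G) = -3 + 1/(-1462 - 853/3) = -3 + 1/(-5239/3) = -3 - 3/5239 = -15720/5239)
(S(1926) + D(28, 1371))/(c(-2110) - 4653171) = (1926*(1 + 1926) - 15720/5239)/(3*√10 - 4653171) = (1926*1927 - 15720/5239)/(-4653171 + 3*√10) = (3711402 - 15720/5239)/(-4653171 + 3*√10) = 19444019358/(5239*(-4653171 + 3*√10))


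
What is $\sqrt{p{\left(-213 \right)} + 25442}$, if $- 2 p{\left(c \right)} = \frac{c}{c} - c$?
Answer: $3 \sqrt{2815} \approx 159.17$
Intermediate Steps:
$p{\left(c \right)} = - \frac{1}{2} + \frac{c}{2}$ ($p{\left(c \right)} = - \frac{\frac{c}{c} - c}{2} = - \frac{1 - c}{2} = - \frac{1}{2} + \frac{c}{2}$)
$\sqrt{p{\left(-213 \right)} + 25442} = \sqrt{\left(- \frac{1}{2} + \frac{1}{2} \left(-213\right)\right) + 25442} = \sqrt{\left(- \frac{1}{2} - \frac{213}{2}\right) + 25442} = \sqrt{-107 + 25442} = \sqrt{25335} = 3 \sqrt{2815}$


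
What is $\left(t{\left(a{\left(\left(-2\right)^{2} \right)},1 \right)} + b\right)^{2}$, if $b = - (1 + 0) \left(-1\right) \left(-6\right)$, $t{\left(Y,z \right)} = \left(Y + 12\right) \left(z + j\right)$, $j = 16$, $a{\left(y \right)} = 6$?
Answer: $90000$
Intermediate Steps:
$t{\left(Y,z \right)} = \left(12 + Y\right) \left(16 + z\right)$ ($t{\left(Y,z \right)} = \left(Y + 12\right) \left(z + 16\right) = \left(12 + Y\right) \left(16 + z\right)$)
$b = -6$ ($b = \left(-1\right) 1 \left(-1\right) \left(-6\right) = \left(-1\right) \left(-1\right) \left(-6\right) = 1 \left(-6\right) = -6$)
$\left(t{\left(a{\left(\left(-2\right)^{2} \right)},1 \right)} + b\right)^{2} = \left(\left(192 + 12 \cdot 1 + 16 \cdot 6 + 6 \cdot 1\right) - 6\right)^{2} = \left(\left(192 + 12 + 96 + 6\right) - 6\right)^{2} = \left(306 - 6\right)^{2} = 300^{2} = 90000$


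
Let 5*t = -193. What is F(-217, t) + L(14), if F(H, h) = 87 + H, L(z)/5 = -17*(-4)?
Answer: 210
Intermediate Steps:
t = -193/5 (t = (1/5)*(-193) = -193/5 ≈ -38.600)
L(z) = 340 (L(z) = 5*(-17*(-4)) = 5*68 = 340)
F(-217, t) + L(14) = (87 - 217) + 340 = -130 + 340 = 210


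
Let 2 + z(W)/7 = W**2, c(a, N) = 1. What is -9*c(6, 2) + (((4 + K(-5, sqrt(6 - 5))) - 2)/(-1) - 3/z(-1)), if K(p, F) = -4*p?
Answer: -214/7 ≈ -30.571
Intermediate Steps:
z(W) = -14 + 7*W**2
-9*c(6, 2) + (((4 + K(-5, sqrt(6 - 5))) - 2)/(-1) - 3/z(-1)) = -9*1 + (((4 - 4*(-5)) - 2)/(-1) - 3/(-14 + 7*(-1)**2)) = -9 + (((4 + 20) - 2)*(-1) - 3/(-14 + 7*1)) = -9 + ((24 - 2)*(-1) - 3/(-14 + 7)) = -9 + (22*(-1) - 3/(-7)) = -9 + (-22 - 3*(-1/7)) = -9 + (-22 + 3/7) = -9 - 151/7 = -214/7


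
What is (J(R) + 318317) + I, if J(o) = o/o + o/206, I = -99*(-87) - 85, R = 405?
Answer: 67330681/206 ≈ 3.2685e+5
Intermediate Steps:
I = 8528 (I = 8613 - 85 = 8528)
J(o) = 1 + o/206 (J(o) = 1 + o*(1/206) = 1 + o/206)
(J(R) + 318317) + I = ((1 + (1/206)*405) + 318317) + 8528 = ((1 + 405/206) + 318317) + 8528 = (611/206 + 318317) + 8528 = 65573913/206 + 8528 = 67330681/206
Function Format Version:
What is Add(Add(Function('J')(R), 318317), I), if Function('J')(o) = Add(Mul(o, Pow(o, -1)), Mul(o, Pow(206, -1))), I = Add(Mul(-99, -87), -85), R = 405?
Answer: Rational(67330681, 206) ≈ 3.2685e+5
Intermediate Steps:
I = 8528 (I = Add(8613, -85) = 8528)
Function('J')(o) = Add(1, Mul(Rational(1, 206), o)) (Function('J')(o) = Add(1, Mul(o, Rational(1, 206))) = Add(1, Mul(Rational(1, 206), o)))
Add(Add(Function('J')(R), 318317), I) = Add(Add(Add(1, Mul(Rational(1, 206), 405)), 318317), 8528) = Add(Add(Add(1, Rational(405, 206)), 318317), 8528) = Add(Add(Rational(611, 206), 318317), 8528) = Add(Rational(65573913, 206), 8528) = Rational(67330681, 206)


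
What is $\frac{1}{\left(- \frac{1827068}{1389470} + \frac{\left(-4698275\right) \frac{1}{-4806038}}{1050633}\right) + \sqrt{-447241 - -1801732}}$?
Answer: $\frac{16181547897502366466625534671460265590}{16668265243038140006522135950341381916847579} + \frac{3285686284401358171128986157216267218700 \sqrt{19}}{16668265243038140006522135950341381916847579} \approx 0.00086021$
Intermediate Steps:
$\frac{1}{\left(- \frac{1827068}{1389470} + \frac{\left(-4698275\right) \frac{1}{-4806038}}{1050633}\right) + \sqrt{-447241 - -1801732}} = \frac{1}{\left(\left(-1827068\right) \frac{1}{1389470} + \left(-4698275\right) \left(- \frac{1}{4806038}\right) \frac{1}{1050633}\right) + \sqrt{-447241 + \left(-284426 + 2086158\right)}} = \frac{1}{\left(- \frac{913534}{694735} + \frac{4698275}{4806038} \cdot \frac{1}{1050633}\right) + \sqrt{-447241 + 1801732}} = \frac{1}{\left(- \frac{913534}{694735} + \frac{4698275}{5049382122054}\right) + \sqrt{1354491}} = \frac{1}{- \frac{4612778983432396711}{3507982488565185690} + 267 \sqrt{19}}$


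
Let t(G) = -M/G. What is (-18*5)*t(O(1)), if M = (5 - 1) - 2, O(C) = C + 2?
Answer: 60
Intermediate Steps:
O(C) = 2 + C
M = 2 (M = 4 - 2 = 2)
t(G) = -2/G
(-18*5)*t(O(1)) = (-18*5)*(-2/(2 + 1)) = -(-180)/3 = -90*(-⅔) = 60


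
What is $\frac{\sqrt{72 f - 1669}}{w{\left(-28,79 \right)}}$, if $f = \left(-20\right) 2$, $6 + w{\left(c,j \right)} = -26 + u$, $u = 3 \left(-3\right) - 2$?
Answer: $- \frac{i \sqrt{4549}}{43} \approx - 1.5685 i$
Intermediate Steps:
$u = -11$ ($u = -9 - 2 = -11$)
$w{\left(c,j \right)} = -43$ ($w{\left(c,j \right)} = -6 - 37 = -43$)
$f = -40$
$\frac{\sqrt{72 f - 1669}}{w{\left(-28,79 \right)}} = \frac{\sqrt{72 \left(-40\right) - 1669}}{-43} = \sqrt{-2880 - 1669} \left(- \frac{1}{43}\right) = \sqrt{-4549} \left(- \frac{1}{43}\right) = i \sqrt{4549} \left(- \frac{1}{43}\right) = - \frac{i \sqrt{4549}}{43}$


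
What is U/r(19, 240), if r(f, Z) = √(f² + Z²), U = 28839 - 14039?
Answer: 14800*√57961/57961 ≈ 61.474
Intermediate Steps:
U = 14800
r(f, Z) = √(Z² + f²)
U/r(19, 240) = 14800/(√(240² + 19²)) = 14800/(√(57600 + 361)) = 14800/(√57961) = 14800*(√57961/57961) = 14800*√57961/57961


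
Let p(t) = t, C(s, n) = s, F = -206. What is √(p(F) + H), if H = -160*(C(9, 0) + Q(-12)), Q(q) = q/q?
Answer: I*√1806 ≈ 42.497*I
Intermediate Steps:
Q(q) = 1
H = -1600 (H = -160*(9 + 1) = -160*10 = -1600)
√(p(F) + H) = √(-206 - 1600) = √(-1806) = I*√1806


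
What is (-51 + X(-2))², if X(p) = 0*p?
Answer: 2601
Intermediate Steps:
X(p) = 0
(-51 + X(-2))² = (-51 + 0)² = (-51)² = 2601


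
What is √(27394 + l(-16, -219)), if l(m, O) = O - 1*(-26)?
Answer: √27201 ≈ 164.93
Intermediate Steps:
l(m, O) = 26 + O (l(m, O) = O + 26 = 26 + O)
√(27394 + l(-16, -219)) = √(27394 + (26 - 219)) = √(27394 - 193) = √27201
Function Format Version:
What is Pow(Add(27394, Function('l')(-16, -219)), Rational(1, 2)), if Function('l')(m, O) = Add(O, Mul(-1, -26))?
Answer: Pow(27201, Rational(1, 2)) ≈ 164.93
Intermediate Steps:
Function('l')(m, O) = Add(26, O) (Function('l')(m, O) = Add(O, 26) = Add(26, O))
Pow(Add(27394, Function('l')(-16, -219)), Rational(1, 2)) = Pow(Add(27394, Add(26, -219)), Rational(1, 2)) = Pow(Add(27394, -193), Rational(1, 2)) = Pow(27201, Rational(1, 2))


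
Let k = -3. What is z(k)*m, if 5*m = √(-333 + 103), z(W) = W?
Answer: -3*I*√230/5 ≈ -9.0995*I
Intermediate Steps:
m = I*√230/5 (m = √(-333 + 103)/5 = √(-230)/5 = (I*√230)/5 = I*√230/5 ≈ 3.0331*I)
z(k)*m = -3*I*√230/5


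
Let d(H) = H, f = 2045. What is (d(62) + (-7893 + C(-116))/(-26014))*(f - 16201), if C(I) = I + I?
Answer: -11473388454/13007 ≈ -8.8209e+5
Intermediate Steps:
C(I) = 2*I
(d(62) + (-7893 + C(-116))/(-26014))*(f - 16201) = (62 + (-7893 + 2*(-116))/(-26014))*(2045 - 16201) = (62 + (-7893 - 232)*(-1/26014))*(-14156) = (62 - 8125*(-1/26014))*(-14156) = (62 + 8125/26014)*(-14156) = (1620993/26014)*(-14156) = -11473388454/13007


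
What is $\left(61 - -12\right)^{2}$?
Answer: $5329$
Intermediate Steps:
$\left(61 - -12\right)^{2} = \left(61 + 12\right)^{2} = 73^{2} = 5329$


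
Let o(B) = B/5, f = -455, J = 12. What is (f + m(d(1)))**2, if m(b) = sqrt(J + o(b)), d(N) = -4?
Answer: 1035181/5 - 364*sqrt(70) ≈ 2.0399e+5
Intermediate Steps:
o(B) = B/5 (o(B) = B*(1/5) = B/5)
m(b) = sqrt(12 + b/5)
(f + m(d(1)))**2 = (-455 + sqrt(300 + 5*(-4))/5)**2 = (-455 + sqrt(300 - 20)/5)**2 = (-455 + sqrt(280)/5)**2 = (-455 + (2*sqrt(70))/5)**2 = (-455 + 2*sqrt(70)/5)**2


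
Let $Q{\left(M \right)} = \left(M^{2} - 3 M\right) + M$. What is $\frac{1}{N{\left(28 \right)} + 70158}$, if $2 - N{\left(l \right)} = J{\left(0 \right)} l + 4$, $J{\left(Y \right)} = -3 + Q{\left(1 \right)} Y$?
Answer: $\frac{1}{70240} \approx 1.4237 \cdot 10^{-5}$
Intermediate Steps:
$Q{\left(M \right)} = M^{2} - 2 M$
$J{\left(Y \right)} = -3 - Y$ ($J{\left(Y \right)} = -3 + 1 \left(-2 + 1\right) Y = -3 + 1 \left(-1\right) Y = -3 - Y$)
$N{\left(l \right)} = -2 + 3 l$ ($N{\left(l \right)} = 2 - \left(\left(-3 - 0\right) l + 4\right) = 2 - \left(\left(-3 + 0\right) l + 4\right) = 2 - \left(- 3 l + 4\right) = 2 - \left(4 - 3 l\right) = 2 + \left(-4 + 3 l\right) = -2 + 3 l$)
$\frac{1}{N{\left(28 \right)} + 70158} = \frac{1}{\left(-2 + 3 \cdot 28\right) + 70158} = \frac{1}{\left(-2 + 84\right) + 70158} = \frac{1}{82 + 70158} = \frac{1}{70240}$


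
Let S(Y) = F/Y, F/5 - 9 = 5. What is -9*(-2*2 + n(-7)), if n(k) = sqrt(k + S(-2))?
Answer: 36 - 9*I*sqrt(42) ≈ 36.0 - 58.327*I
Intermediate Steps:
F = 70 (F = 45 + 5*5 = 45 + 25 = 70)
S(Y) = 70/Y
n(k) = sqrt(-35 + k) (n(k) = sqrt(k + 70/(-2)) = sqrt(k + 70*(-1/2)) = sqrt(k - 35) = sqrt(-35 + k))
-9*(-2*2 + n(-7)) = -9*(-2*2 + sqrt(-35 - 7)) = -9*(-4 + sqrt(-42)) = -9*(-4 + I*sqrt(42)) = 36 - 9*I*sqrt(42)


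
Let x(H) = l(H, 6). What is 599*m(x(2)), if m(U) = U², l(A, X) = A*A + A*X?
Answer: 153344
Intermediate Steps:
l(A, X) = A² + A*X
x(H) = H*(6 + H) (x(H) = H*(H + 6) = H*(6 + H))
599*m(x(2)) = 599*(2*(6 + 2))² = 599*(2*8)² = 599*16² = 599*256 = 153344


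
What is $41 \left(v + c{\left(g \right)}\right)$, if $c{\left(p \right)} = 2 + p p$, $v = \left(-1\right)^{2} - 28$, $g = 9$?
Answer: $2296$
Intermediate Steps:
$v = -27$ ($v = 1 - 28 = -27$)
$c{\left(p \right)} = 2 + p^{2}$
$41 \left(v + c{\left(g \right)}\right) = 41 \left(-27 + \left(2 + 9^{2}\right)\right) = 41 \left(-27 + \left(2 + 81\right)\right) = 41 \left(-27 + 83\right) = 41 \cdot 56 = 2296$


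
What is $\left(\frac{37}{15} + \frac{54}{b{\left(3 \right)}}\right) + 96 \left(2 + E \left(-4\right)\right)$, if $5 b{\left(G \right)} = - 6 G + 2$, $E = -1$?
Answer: $\frac{67391}{120} \approx 561.59$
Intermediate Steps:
$b{\left(G \right)} = \frac{2}{5} - \frac{6 G}{5}$ ($b{\left(G \right)} = \frac{- 6 G + 2}{5} = \frac{2 - 6 G}{5} = \frac{2}{5} - \frac{6 G}{5}$)
$\left(\frac{37}{15} + \frac{54}{b{\left(3 \right)}}\right) + 96 \left(2 + E \left(-4\right)\right) = \left(\frac{37}{15} + \frac{54}{\frac{2}{5} - \frac{18}{5}}\right) + 96 \left(2 - -4\right) = \left(37 \cdot \frac{1}{15} + \frac{54}{\frac{2}{5} - \frac{18}{5}}\right) + 96 \left(2 + 4\right) = \left(\frac{37}{15} + \frac{54}{- \frac{16}{5}}\right) + 96 \cdot 6 = \left(\frac{37}{15} + 54 \left(- \frac{5}{16}\right)\right) + 576 = \left(\frac{37}{15} - \frac{135}{8}\right) + 576 = - \frac{1729}{120} + 576 = \frac{67391}{120}$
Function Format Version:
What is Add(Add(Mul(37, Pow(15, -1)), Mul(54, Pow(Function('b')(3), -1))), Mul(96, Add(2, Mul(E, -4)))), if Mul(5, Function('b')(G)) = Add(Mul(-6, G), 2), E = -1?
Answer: Rational(67391, 120) ≈ 561.59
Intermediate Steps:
Function('b')(G) = Add(Rational(2, 5), Mul(Rational(-6, 5), G)) (Function('b')(G) = Mul(Rational(1, 5), Add(Mul(-6, G), 2)) = Mul(Rational(1, 5), Add(2, Mul(-6, G))) = Add(Rational(2, 5), Mul(Rational(-6, 5), G)))
Add(Add(Mul(37, Pow(15, -1)), Mul(54, Pow(Function('b')(3), -1))), Mul(96, Add(2, Mul(E, -4)))) = Add(Add(Mul(37, Pow(15, -1)), Mul(54, Pow(Add(Rational(2, 5), Mul(Rational(-6, 5), 3)), -1))), Mul(96, Add(2, Mul(-1, -4)))) = Add(Add(Mul(37, Rational(1, 15)), Mul(54, Pow(Add(Rational(2, 5), Rational(-18, 5)), -1))), Mul(96, Add(2, 4))) = Add(Add(Rational(37, 15), Mul(54, Pow(Rational(-16, 5), -1))), Mul(96, 6)) = Add(Add(Rational(37, 15), Mul(54, Rational(-5, 16))), 576) = Add(Add(Rational(37, 15), Rational(-135, 8)), 576) = Add(Rational(-1729, 120), 576) = Rational(67391, 120)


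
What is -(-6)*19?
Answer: 114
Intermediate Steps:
-(-6)*19 = -1*(-114) = 114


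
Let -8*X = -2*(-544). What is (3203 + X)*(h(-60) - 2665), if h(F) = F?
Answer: -8357575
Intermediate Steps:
X = -136 (X = -(-1)*(-544)/4 = -⅛*1088 = -136)
(3203 + X)*(h(-60) - 2665) = (3203 - 136)*(-60 - 2665) = 3067*(-2725) = -8357575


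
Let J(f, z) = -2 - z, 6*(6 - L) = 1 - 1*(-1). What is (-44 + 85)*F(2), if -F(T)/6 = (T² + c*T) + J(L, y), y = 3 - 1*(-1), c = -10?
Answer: 5412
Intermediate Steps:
y = 4 (y = 3 + 1 = 4)
L = 17/3 (L = 6 - (1 - 1*(-1))/6 = 6 - (1 + 1)/6 = 6 - ⅙*2 = 6 - ⅓ = 17/3 ≈ 5.6667)
F(T) = 36 - 6*T² + 60*T (F(T) = -6*((T² - 10*T) + (-2 - 1*4)) = -6*((T² - 10*T) + (-2 - 4)) = -6*((T² - 10*T) - 6) = -6*(-6 + T² - 10*T) = 36 - 6*T² + 60*T)
(-44 + 85)*F(2) = (-44 + 85)*(36 - 6*2² + 60*2) = 41*(36 - 6*4 + 120) = 41*(36 - 24 + 120) = 41*132 = 5412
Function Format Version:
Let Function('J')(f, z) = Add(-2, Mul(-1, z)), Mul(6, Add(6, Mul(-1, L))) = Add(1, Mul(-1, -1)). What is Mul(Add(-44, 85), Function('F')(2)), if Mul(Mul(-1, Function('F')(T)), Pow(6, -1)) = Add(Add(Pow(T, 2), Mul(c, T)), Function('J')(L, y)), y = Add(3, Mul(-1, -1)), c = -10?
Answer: 5412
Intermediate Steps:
y = 4 (y = Add(3, 1) = 4)
L = Rational(17, 3) (L = Add(6, Mul(Rational(-1, 6), Add(1, Mul(-1, -1)))) = Add(6, Mul(Rational(-1, 6), Add(1, 1))) = Add(6, Mul(Rational(-1, 6), 2)) = Add(6, Rational(-1, 3)) = Rational(17, 3) ≈ 5.6667)
Function('F')(T) = Add(36, Mul(-6, Pow(T, 2)), Mul(60, T)) (Function('F')(T) = Mul(-6, Add(Add(Pow(T, 2), Mul(-10, T)), Add(-2, Mul(-1, 4)))) = Mul(-6, Add(Add(Pow(T, 2), Mul(-10, T)), Add(-2, -4))) = Mul(-6, Add(Add(Pow(T, 2), Mul(-10, T)), -6)) = Mul(-6, Add(-6, Pow(T, 2), Mul(-10, T))) = Add(36, Mul(-6, Pow(T, 2)), Mul(60, T)))
Mul(Add(-44, 85), Function('F')(2)) = Mul(Add(-44, 85), Add(36, Mul(-6, Pow(2, 2)), Mul(60, 2))) = Mul(41, Add(36, Mul(-6, 4), 120)) = Mul(41, Add(36, -24, 120)) = Mul(41, 132) = 5412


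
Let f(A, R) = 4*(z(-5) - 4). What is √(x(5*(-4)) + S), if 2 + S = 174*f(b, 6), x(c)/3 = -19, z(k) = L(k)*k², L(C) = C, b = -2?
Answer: I*√89843 ≈ 299.74*I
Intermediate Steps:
z(k) = k³ (z(k) = k*k² = k³)
x(c) = -57 (x(c) = 3*(-19) = -57)
f(A, R) = -516 (f(A, R) = 4*((-5)³ - 4) = 4*(-125 - 4) = 4*(-129) = -516)
S = -89786 (S = -2 + 174*(-516) = -2 - 89784 = -89786)
√(x(5*(-4)) + S) = √(-57 - 89786) = √(-89843) = I*√89843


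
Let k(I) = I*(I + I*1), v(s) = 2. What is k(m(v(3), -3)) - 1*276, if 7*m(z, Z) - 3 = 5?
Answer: -13396/49 ≈ -273.39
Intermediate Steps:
m(z, Z) = 8/7 (m(z, Z) = 3/7 + (⅐)*5 = 3/7 + 5/7 = 8/7)
k(I) = 2*I² (k(I) = I*(I + I) = I*(2*I) = 2*I²)
k(m(v(3), -3)) - 1*276 = 2*(8/7)² - 1*276 = 2*(64/49) - 276 = 128/49 - 276 = -13396/49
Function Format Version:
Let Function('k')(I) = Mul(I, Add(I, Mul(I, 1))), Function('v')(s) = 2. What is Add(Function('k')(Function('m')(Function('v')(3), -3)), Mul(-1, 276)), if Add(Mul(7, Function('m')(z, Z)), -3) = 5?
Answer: Rational(-13396, 49) ≈ -273.39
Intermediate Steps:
Function('m')(z, Z) = Rational(8, 7) (Function('m')(z, Z) = Add(Rational(3, 7), Mul(Rational(1, 7), 5)) = Add(Rational(3, 7), Rational(5, 7)) = Rational(8, 7))
Function('k')(I) = Mul(2, Pow(I, 2)) (Function('k')(I) = Mul(I, Add(I, I)) = Mul(I, Mul(2, I)) = Mul(2, Pow(I, 2)))
Add(Function('k')(Function('m')(Function('v')(3), -3)), Mul(-1, 276)) = Add(Mul(2, Pow(Rational(8, 7), 2)), Mul(-1, 276)) = Add(Mul(2, Rational(64, 49)), -276) = Add(Rational(128, 49), -276) = Rational(-13396, 49)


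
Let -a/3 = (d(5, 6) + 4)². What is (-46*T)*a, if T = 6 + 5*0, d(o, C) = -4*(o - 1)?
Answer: 119232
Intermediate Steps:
d(o, C) = 4 - 4*o (d(o, C) = -4*(-1 + o) = 4 - 4*o)
a = -432 (a = -3*((4 - 4*5) + 4)² = -3*((4 - 20) + 4)² = -3*(-16 + 4)² = -3*(-12)² = -3*144 = -432)
T = 6 (T = 6 + 0 = 6)
(-46*T)*a = -46*6*(-432) = -276*(-432) = 119232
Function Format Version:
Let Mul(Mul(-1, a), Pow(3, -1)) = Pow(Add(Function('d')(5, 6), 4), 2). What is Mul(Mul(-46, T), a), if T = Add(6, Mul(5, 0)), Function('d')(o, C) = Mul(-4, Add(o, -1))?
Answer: 119232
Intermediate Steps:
Function('d')(o, C) = Add(4, Mul(-4, o)) (Function('d')(o, C) = Mul(-4, Add(-1, o)) = Add(4, Mul(-4, o)))
a = -432 (a = Mul(-3, Pow(Add(Add(4, Mul(-4, 5)), 4), 2)) = Mul(-3, Pow(Add(Add(4, -20), 4), 2)) = Mul(-3, Pow(Add(-16, 4), 2)) = Mul(-3, Pow(-12, 2)) = Mul(-3, 144) = -432)
T = 6 (T = Add(6, 0) = 6)
Mul(Mul(-46, T), a) = Mul(Mul(-46, 6), -432) = Mul(-276, -432) = 119232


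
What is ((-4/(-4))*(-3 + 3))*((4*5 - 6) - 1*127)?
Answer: 0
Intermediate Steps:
((-4/(-4))*(-3 + 3))*((4*5 - 6) - 1*127) = (-4*(-¼)*0)*((20 - 6) - 127) = (1*0)*(14 - 127) = 0*(-113) = 0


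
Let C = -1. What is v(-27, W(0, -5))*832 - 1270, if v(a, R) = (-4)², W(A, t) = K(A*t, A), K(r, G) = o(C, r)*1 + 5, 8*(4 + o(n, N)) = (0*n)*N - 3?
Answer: 12042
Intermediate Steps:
o(n, N) = -35/8 (o(n, N) = -4 + ((0*n)*N - 3)/8 = -4 + (0*N - 3)/8 = -4 + (0 - 3)/8 = -4 + (⅛)*(-3) = -4 - 3/8 = -35/8)
K(r, G) = 5/8 (K(r, G) = -35/8*1 + 5 = -35/8 + 5 = 5/8)
W(A, t) = 5/8
v(a, R) = 16
v(-27, W(0, -5))*832 - 1270 = 16*832 - 1270 = 13312 - 1270 = 12042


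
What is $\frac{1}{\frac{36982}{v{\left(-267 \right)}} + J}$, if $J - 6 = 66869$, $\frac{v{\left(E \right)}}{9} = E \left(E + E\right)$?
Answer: $\frac{641601}{42907085366} \approx 1.4953 \cdot 10^{-5}$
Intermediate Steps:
$v{\left(E \right)} = 18 E^{2}$ ($v{\left(E \right)} = 9 E \left(E + E\right) = 9 E 2 E = 9 \cdot 2 E^{2} = 18 E^{2}$)
$J = 66875$ ($J = 6 + 66869 = 66875$)
$\frac{1}{\frac{36982}{v{\left(-267 \right)}} + J} = \frac{1}{\frac{36982}{18 \left(-267\right)^{2}} + 66875} = \frac{1}{\frac{36982}{18 \cdot 71289} + 66875} = \frac{1}{\frac{36982}{1283202} + 66875} = \frac{1}{36982 \cdot \frac{1}{1283202} + 66875} = \frac{1}{\frac{18491}{641601} + 66875} = \frac{1}{\frac{42907085366}{641601}} = \frac{641601}{42907085366}$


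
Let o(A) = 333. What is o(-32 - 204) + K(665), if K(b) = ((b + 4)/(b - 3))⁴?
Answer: 64155559426209/192057803536 ≈ 334.04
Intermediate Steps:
K(b) = (4 + b)⁴/(-3 + b)⁴ (K(b) = ((4 + b)/(-3 + b))⁴ = (4 + b)⁴/(-3 + b)⁴)
o(-32 - 204) + K(665) = 333 + (4 + 665)⁴/(-3 + 665)⁴ = 333 + 669⁴/662⁴ = 333 + (1/192057803536)*200310848721 = 333 + 200310848721/192057803536 = 64155559426209/192057803536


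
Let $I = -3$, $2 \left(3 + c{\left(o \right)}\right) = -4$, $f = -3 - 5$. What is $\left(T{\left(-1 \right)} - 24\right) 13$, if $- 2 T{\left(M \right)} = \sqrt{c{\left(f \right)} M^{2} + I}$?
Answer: $-312 - 13 i \sqrt{2} \approx -312.0 - 18.385 i$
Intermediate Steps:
$f = -8$
$c{\left(o \right)} = -5$ ($c{\left(o \right)} = -3 + \frac{1}{2} \left(-4\right) = -3 - 2 = -5$)
$T{\left(M \right)} = - \frac{\sqrt{-3 - 5 M^{2}}}{2}$ ($T{\left(M \right)} = - \frac{\sqrt{- 5 M^{2} - 3}}{2} = - \frac{\sqrt{-3 - 5 M^{2}}}{2}$)
$\left(T{\left(-1 \right)} - 24\right) 13 = \left(- \frac{\sqrt{-3 - 5 \left(-1\right)^{2}}}{2} - 24\right) 13 = \left(- \frac{\sqrt{-3 - 5}}{2} - 24\right) 13 = \left(- \frac{\sqrt{-8}}{2} - 24\right) 13 = \left(- \frac{2 i \sqrt{2}}{2} - 24\right) 13 = \left(- i \sqrt{2} - 24\right) 13 = \left(-24 - i \sqrt{2}\right) 13 = -312 - 13 i \sqrt{2}$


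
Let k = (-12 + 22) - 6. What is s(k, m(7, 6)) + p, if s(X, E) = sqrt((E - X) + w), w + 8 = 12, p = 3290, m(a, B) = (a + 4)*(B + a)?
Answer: 3290 + sqrt(143) ≈ 3302.0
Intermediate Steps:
m(a, B) = (4 + a)*(B + a)
k = 4 (k = 10 - 6 = 4)
w = 4 (w = -8 + 12 = 4)
s(X, E) = sqrt(4 + E - X) (s(X, E) = sqrt((E - X) + 4) = sqrt(4 + E - X))
s(k, m(7, 6)) + p = sqrt(4 + (7**2 + 4*6 + 4*7 + 6*7) - 1*4) + 3290 = sqrt(4 + (49 + 24 + 28 + 42) - 4) + 3290 = sqrt(4 + 143 - 4) + 3290 = sqrt(143) + 3290 = 3290 + sqrt(143)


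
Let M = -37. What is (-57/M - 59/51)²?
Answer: 524176/3560769 ≈ 0.14721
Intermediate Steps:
(-57/M - 59/51)² = (-57/(-37) - 59/51)² = (-57*(-1/37) - 59*1/51)² = (57/37 - 59/51)² = (724/1887)² = 524176/3560769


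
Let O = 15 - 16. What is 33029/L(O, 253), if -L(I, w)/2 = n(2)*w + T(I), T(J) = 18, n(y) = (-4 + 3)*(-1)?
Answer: -33029/542 ≈ -60.939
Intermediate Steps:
n(y) = 1 (n(y) = -1*(-1) = 1)
O = -1
L(I, w) = -36 - 2*w (L(I, w) = -2*(1*w + 18) = -2*(w + 18) = -2*(18 + w) = -36 - 2*w)
33029/L(O, 253) = 33029/(-36 - 2*253) = 33029/(-36 - 506) = 33029/(-542) = 33029*(-1/542) = -33029/542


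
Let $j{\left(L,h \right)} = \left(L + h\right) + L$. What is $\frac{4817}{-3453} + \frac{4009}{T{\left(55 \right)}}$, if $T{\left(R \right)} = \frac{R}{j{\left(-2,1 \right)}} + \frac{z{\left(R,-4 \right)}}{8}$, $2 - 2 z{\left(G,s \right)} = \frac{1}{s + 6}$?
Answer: $- \frac{1337369959}{6046203} \approx -221.19$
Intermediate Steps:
$z{\left(G,s \right)} = 1 - \frac{1}{2 \left(6 + s\right)}$ ($z{\left(G,s \right)} = 1 - \frac{1}{2 \left(s + 6\right)} = 1 - \frac{1}{2 \left(6 + s\right)}$)
$j{\left(L,h \right)} = h + 2 L$
$T{\left(R \right)} = \frac{3}{32} - \frac{R}{3}$ ($T{\left(R \right)} = \frac{R}{1 + 2 \left(-2\right)} + \frac{\frac{1}{6 - 4} \left(\frac{11}{2} - 4\right)}{8} = \frac{R}{1 - 4} + \frac{1}{2} \cdot \frac{3}{2} \cdot \frac{1}{8} = \frac{R}{-3} + \frac{1}{2} \cdot \frac{3}{2} \cdot \frac{1}{8} = R \left(- \frac{1}{3}\right) + \frac{3}{4} \cdot \frac{1}{8} = - \frac{R}{3} + \frac{3}{32} = \frac{3}{32} - \frac{R}{3}$)
$\frac{4817}{-3453} + \frac{4009}{T{\left(55 \right)}} = \frac{4817}{-3453} + \frac{4009}{\frac{3}{32} - \frac{55}{3}} = 4817 \left(- \frac{1}{3453}\right) + \frac{4009}{\frac{3}{32} - \frac{55}{3}} = - \frac{4817}{3453} + \frac{4009}{- \frac{1751}{96}} = - \frac{4817}{3453} + 4009 \left(- \frac{96}{1751}\right) = - \frac{4817}{3453} - \frac{384864}{1751} = - \frac{1337369959}{6046203}$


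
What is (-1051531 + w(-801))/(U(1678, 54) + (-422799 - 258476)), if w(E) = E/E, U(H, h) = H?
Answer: 1051530/679597 ≈ 1.5473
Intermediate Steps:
w(E) = 1
(-1051531 + w(-801))/(U(1678, 54) + (-422799 - 258476)) = (-1051531 + 1)/(1678 + (-422799 - 258476)) = -1051530/(1678 - 681275) = -1051530/(-679597) = -1051530*(-1/679597) = 1051530/679597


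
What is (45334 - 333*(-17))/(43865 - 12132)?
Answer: 50995/31733 ≈ 1.6070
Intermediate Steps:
(45334 - 333*(-17))/(43865 - 12132) = (45334 + 5661)/31733 = 50995*(1/31733) = 50995/31733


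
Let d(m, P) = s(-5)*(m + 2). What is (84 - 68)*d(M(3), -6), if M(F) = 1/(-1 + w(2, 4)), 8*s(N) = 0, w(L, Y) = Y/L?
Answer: 0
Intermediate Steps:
s(N) = 0 (s(N) = (⅛)*0 = 0)
M(F) = 1 (M(F) = 1/(-1 + 4/2) = 1/(-1 + 4*(½)) = 1/(-1 + 2) = 1/1 = 1)
d(m, P) = 0 (d(m, P) = 0*(m + 2) = 0*(2 + m) = 0)
(84 - 68)*d(M(3), -6) = (84 - 68)*0 = 16*0 = 0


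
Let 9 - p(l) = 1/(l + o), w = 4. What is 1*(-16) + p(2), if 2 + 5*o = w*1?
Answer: -89/12 ≈ -7.4167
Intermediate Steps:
o = ⅖ (o = -⅖ + (4*1)/5 = -⅖ + (⅕)*4 = -⅖ + ⅘ = ⅖ ≈ 0.40000)
p(l) = 9 - 1/(⅖ + l) (p(l) = 9 - 1/(l + ⅖) = 9 - 1/(⅖ + l))
1*(-16) + p(2) = 1*(-16) + (13 + 45*2)/(2 + 5*2) = -16 + (13 + 90)/(2 + 10) = -16 + 103/12 = -89/12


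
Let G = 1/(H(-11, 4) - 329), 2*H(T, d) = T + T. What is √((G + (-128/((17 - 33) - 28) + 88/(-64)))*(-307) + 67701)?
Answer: √940399454830/3740 ≈ 259.29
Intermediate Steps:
H(T, d) = T (H(T, d) = (T + T)/2 = (2*T)/2 = T)
G = -1/340 (G = 1/(-11 - 329) = 1/(-340) = -1/340 ≈ -0.0029412)
√((G + (-128/((17 - 33) - 28) + 88/(-64)))*(-307) + 67701) = √((-1/340 + (-128/((17 - 33) - 28) + 88/(-64)))*(-307) + 67701) = √((-1/340 + (-128/(-16 - 28) + 88*(-1/64)))*(-307) + 67701) = √((-1/340 + (-128/(-44) - 11/8))*(-307) + 67701) = √((-1/340 + (-128*(-1/44) - 11/8))*(-307) + 67701) = √((-1/340 + (32/11 - 11/8))*(-307) + 67701) = √((-1/340 + 135/88)*(-307) + 67701) = √((11453/7480)*(-307) + 67701) = √(-3516071/7480 + 67701) = √(502887409/7480) = √940399454830/3740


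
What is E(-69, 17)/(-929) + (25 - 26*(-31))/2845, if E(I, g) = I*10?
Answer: 2735049/2643005 ≈ 1.0348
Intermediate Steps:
E(I, g) = 10*I
E(-69, 17)/(-929) + (25 - 26*(-31))/2845 = (10*(-69))/(-929) + (25 - 26*(-31))/2845 = -690*(-1/929) + (25 + 806)*(1/2845) = 690/929 + 831*(1/2845) = 690/929 + 831/2845 = 2735049/2643005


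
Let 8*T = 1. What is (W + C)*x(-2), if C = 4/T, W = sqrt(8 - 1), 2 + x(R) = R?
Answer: -128 - 4*sqrt(7) ≈ -138.58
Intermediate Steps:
T = 1/8 (T = (1/8)*1 = 1/8 ≈ 0.12500)
x(R) = -2 + R
W = sqrt(7) ≈ 2.6458
C = 32 (C = 4/(1/8) = 4*8 = 32)
(W + C)*x(-2) = (sqrt(7) + 32)*(-2 - 2) = (32 + sqrt(7))*(-4) = -128 - 4*sqrt(7)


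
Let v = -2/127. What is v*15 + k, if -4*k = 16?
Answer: -538/127 ≈ -4.2362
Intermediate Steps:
k = -4 (k = -¼*16 = -4)
v = -2/127 (v = -2*1/127 = -2/127 ≈ -0.015748)
v*15 + k = -2/127*15 - 4 = -30/127 - 4 = -538/127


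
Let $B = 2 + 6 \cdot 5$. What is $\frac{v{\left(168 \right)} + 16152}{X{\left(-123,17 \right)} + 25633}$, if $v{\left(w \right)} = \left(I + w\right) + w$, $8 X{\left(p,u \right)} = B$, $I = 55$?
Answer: $\frac{16543}{25637} \approx 0.64528$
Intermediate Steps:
$B = 32$ ($B = 2 + 30 = 32$)
$X{\left(p,u \right)} = 4$ ($X{\left(p,u \right)} = \frac{1}{8} \cdot 32 = 4$)
$v{\left(w \right)} = 55 + 2 w$ ($v{\left(w \right)} = \left(55 + w\right) + w = 55 + 2 w$)
$\frac{v{\left(168 \right)} + 16152}{X{\left(-123,17 \right)} + 25633} = \frac{\left(55 + 2 \cdot 168\right) + 16152}{4 + 25633} = \frac{\left(55 + 336\right) + 16152}{25637} = \left(391 + 16152\right) \frac{1}{25637} = 16543 \cdot \frac{1}{25637} = \frac{16543}{25637}$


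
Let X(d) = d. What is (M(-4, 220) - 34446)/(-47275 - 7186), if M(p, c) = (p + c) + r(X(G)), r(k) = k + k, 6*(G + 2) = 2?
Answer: 102700/163383 ≈ 0.62858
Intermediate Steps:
G = -5/3 (G = -2 + (⅙)*2 = -2 + ⅓ = -5/3 ≈ -1.6667)
r(k) = 2*k
M(p, c) = -10/3 + c + p (M(p, c) = (p + c) + 2*(-5/3) = (c + p) - 10/3 = -10/3 + c + p)
(M(-4, 220) - 34446)/(-47275 - 7186) = ((-10/3 + 220 - 4) - 34446)/(-47275 - 7186) = (638/3 - 34446)/(-54461) = -102700/3*(-1/54461) = 102700/163383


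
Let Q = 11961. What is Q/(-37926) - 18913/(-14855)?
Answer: 59957087/62598970 ≈ 0.95780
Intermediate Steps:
Q/(-37926) - 18913/(-14855) = 11961/(-37926) - 18913/(-14855) = 11961*(-1/37926) - 18913*(-1/14855) = -1329/4214 + 18913/14855 = 59957087/62598970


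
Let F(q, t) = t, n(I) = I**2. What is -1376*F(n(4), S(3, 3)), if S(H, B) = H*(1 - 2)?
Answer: 4128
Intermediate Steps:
S(H, B) = -H (S(H, B) = H*(-1) = -H)
-1376*F(n(4), S(3, 3)) = -(-1376)*3 = -1376*(-3) = 4128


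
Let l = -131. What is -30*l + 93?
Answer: 4023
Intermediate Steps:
-30*l + 93 = -30*(-131) + 93 = 3930 + 93 = 4023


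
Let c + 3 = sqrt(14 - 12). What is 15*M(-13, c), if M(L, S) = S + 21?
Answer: 270 + 15*sqrt(2) ≈ 291.21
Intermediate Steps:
c = -3 + sqrt(2) (c = -3 + sqrt(14 - 12) = -3 + sqrt(2) ≈ -1.5858)
M(L, S) = 21 + S
15*M(-13, c) = 15*(21 + (-3 + sqrt(2))) = 15*(18 + sqrt(2)) = 270 + 15*sqrt(2)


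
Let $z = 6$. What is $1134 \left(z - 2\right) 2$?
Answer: $9072$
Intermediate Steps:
$1134 \left(z - 2\right) 2 = 1134 \left(6 - 2\right) 2 = 1134 \cdot 4 \cdot 2 = 1134 \cdot 8 = 9072$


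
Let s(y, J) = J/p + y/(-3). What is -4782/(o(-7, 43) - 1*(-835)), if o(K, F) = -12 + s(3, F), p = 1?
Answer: -4782/865 ≈ -5.5283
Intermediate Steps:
s(y, J) = J - y/3 (s(y, J) = J/1 + y/(-3) = J*1 + y*(-1/3) = J - y/3)
o(K, F) = -13 + F (o(K, F) = -12 + (F - 1/3*3) = -12 + (F - 1) = -12 + (-1 + F) = -13 + F)
-4782/(o(-7, 43) - 1*(-835)) = -4782/((-13 + 43) - 1*(-835)) = -4782/(30 + 835) = -4782/865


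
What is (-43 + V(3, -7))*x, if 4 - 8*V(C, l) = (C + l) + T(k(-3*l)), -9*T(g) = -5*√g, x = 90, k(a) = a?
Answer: -3780 - 25*√21/4 ≈ -3808.6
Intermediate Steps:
T(g) = 5*√g/9 (T(g) = -(-5)*√g/9 = 5*√g/9)
V(C, l) = ½ - C/8 - l/8 - 5*√3*√(-l)/72 (V(C, l) = ½ - ((C + l) + 5*√(-3*l)/9)/8 = ½ - ((C + l) + 5*(√3*√(-l))/9)/8 = ½ - ((C + l) + 5*√3*√(-l)/9)/8 = ½ - (C + l + 5*√3*√(-l)/9)/8 = ½ + (-C/8 - l/8 - 5*√3*√(-l)/72) = ½ - C/8 - l/8 - 5*√3*√(-l)/72)
(-43 + V(3, -7))*x = (-43 + (½ - ⅛*3 - ⅛*(-7) - 5*√3*√(-1*(-7))/72))*90 = (-43 + (½ - 3/8 + 7/8 - 5*√3*√7/72))*90 = (-43 + (½ - 3/8 + 7/8 - 5*√21/72))*90 = (-43 + (1 - 5*√21/72))*90 = (-42 - 5*√21/72)*90 = -3780 - 25*√21/4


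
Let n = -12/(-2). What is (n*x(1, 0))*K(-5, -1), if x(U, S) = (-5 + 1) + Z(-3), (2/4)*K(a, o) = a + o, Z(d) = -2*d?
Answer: -144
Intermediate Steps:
K(a, o) = 2*a + 2*o (K(a, o) = 2*(a + o) = 2*a + 2*o)
x(U, S) = 2 (x(U, S) = (-5 + 1) - 2*(-3) = -4 + 6 = 2)
n = 6 (n = -12*(-½) = 6)
(n*x(1, 0))*K(-5, -1) = (6*2)*(2*(-5) + 2*(-1)) = 12*(-10 - 2) = 12*(-12) = -144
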